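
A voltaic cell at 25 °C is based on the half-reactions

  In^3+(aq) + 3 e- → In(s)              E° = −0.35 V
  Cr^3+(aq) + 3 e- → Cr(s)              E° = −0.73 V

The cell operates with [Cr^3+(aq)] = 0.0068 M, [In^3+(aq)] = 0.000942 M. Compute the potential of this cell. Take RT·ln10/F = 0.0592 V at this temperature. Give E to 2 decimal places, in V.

+0.36 V

Since E°(In³⁺/In) > E°(Cr³⁺/Cr), In³⁺/In serves as the cathode.
E°cell = E°cat − E°an = −0.35 − (−0.73) = +0.38 V; n = 3.
Balancing gives In^3+(aq) + Cr(s) → In(s) + Cr^3+(aq); hence Q = [Cr^3+(aq)] / [In^3+(aq)] = 7.22 (log Q = 0.858).
E = E° − (0.0592/n)·log Q = +0.38 − (0.0592/3)(0.858) = +0.36 V.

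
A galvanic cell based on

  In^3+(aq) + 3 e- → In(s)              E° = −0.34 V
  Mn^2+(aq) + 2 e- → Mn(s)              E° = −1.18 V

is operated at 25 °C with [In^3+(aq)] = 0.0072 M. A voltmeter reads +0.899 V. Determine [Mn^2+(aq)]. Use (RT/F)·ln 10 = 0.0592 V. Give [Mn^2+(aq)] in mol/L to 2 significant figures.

In³⁺/In is the cathode (higher E°); E°cell = −0.34 − (−1.18) = +0.84 V with n = 6.
From the Nernst equation, log Q = n(E° − E)/0.0592 = 6·(+0.84 − (+0.899))/0.0592 = −5.980.
For 2 In^3+(aq) + 3 Mn(s) → 2 In(s) + 3 Mn^2+(aq), the reaction quotient is Q = [Mn^2+(aq)]^3 / [In^3+(aq)]^2.
Solving for the unknown gives log [Mn^2+(aq)] = −3.422, so [Mn^2+(aq)] ≈ 0.00038 M.

0.00038 M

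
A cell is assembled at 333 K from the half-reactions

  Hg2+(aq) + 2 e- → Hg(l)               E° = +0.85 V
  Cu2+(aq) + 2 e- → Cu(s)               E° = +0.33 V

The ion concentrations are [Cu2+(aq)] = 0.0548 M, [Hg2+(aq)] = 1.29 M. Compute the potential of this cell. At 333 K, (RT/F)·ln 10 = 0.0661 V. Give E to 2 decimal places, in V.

The Hg²⁺/Hg couple has the more positive E°, so it is the cathode; Cu²⁺/Cu is the anode.
E°cell = +0.85 − (+0.33) = +0.52 V, with n = 2 electrons transferred.
For the overall reaction Hg2+(aq) + Cu(s) → Hg(l) + Cu2+(aq), Q = [Cu2+(aq)] / [Hg2+(aq)] = 0.0425, giving log Q = −1.372.
E = E° − (0.0661/n)·log Q = +0.52 − (0.0661/2)(−1.372) = +0.57 V.

+0.57 V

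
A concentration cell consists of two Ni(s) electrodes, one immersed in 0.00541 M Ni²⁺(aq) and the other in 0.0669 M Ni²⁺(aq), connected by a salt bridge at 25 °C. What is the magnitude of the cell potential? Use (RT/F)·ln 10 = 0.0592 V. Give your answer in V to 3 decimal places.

For a concentration cell E°cell = 0, since both electrodes use the same couple.
The compartment with the higher Ni²⁺(aq) concentration (0.0669 M) acts as the cathode; ions are reduced there and produced at the dilute (0.00541 M) anode.
With n = 2, Ecell = −(0.0592/2)·log([dilute]/[conc]) = −(0.0592/2)·log(0.00541/0.0669) = +0.032 V.

0.032 V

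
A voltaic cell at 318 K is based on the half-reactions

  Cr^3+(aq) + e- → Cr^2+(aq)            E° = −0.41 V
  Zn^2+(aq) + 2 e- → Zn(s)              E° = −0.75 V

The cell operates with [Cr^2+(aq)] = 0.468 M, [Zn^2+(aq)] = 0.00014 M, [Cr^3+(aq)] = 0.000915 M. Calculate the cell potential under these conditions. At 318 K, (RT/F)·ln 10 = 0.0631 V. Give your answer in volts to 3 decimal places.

+0.291 V

Cr³⁺/Cr²⁺ is reduced (cathode, E° = −0.41 V) and Zn²⁺/Zn is oxidized (anode).
The standard potential is −0.41 − (−0.75) = +0.34 V and the balanced reaction transfers n = 2 electrons.
For the overall reaction 2 Cr^3+(aq) + Zn(s) → 2 Cr^2+(aq) + Zn^2+(aq), Q = ([Cr^2+(aq)]^2·[Zn^2+(aq)]) / [Cr^3+(aq)]^2 = 36.6, giving log Q = 1.564.
By the Nernst equation, E = +0.34 − (0.0631/2)·(1.564) = +0.291 V.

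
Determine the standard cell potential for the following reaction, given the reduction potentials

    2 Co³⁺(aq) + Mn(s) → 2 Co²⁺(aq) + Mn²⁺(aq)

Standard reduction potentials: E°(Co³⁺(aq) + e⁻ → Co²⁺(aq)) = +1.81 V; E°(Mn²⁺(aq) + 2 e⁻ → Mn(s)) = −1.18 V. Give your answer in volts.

Co³⁺(aq) gains electrons, so the Co³⁺/Co²⁺ couple is the cathode; the Mn²⁺/Mn couple is the anode.
E°cell = E°(cathode) − E°(anode) = +1.81 − (−1.18) = +2.99 V.

+2.99 V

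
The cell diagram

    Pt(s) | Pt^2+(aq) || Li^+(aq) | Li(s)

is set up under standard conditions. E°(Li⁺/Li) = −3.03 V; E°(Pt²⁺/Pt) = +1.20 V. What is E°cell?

By convention the left-hand electrode in cell notation is the anode (oxidation) and the right-hand electrode is the cathode (reduction).
E°cell = E°(right) − E°(left) = −3.03 − (+1.20) = −4.23 V.
The negative sign shows that, as written, the cell would require an external voltage to drive the reaction.

−4.23 V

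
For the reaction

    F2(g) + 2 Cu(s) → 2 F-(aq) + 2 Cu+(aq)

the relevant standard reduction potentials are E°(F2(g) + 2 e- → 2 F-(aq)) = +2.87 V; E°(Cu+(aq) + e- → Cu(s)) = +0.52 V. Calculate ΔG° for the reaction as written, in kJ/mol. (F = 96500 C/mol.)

In the reaction as written F2(g) is reduced, so the F₂/F⁻ couple is the cathode and Cu⁺/Cu is the anode.
E°cell = +2.87 − (+0.52) = +2.35 V; balancing electrons gives n = 2.
ΔG° = −nFE°cell = −(2)(96500)(+2.35) J/mol = −454 kJ/mol.

−454 kJ/mol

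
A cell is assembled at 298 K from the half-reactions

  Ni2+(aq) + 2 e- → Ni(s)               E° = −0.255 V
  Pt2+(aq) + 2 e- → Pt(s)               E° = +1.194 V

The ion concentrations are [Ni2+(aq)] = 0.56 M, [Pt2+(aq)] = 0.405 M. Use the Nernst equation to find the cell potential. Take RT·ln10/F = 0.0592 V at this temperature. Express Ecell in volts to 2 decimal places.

+1.44 V

The Pt²⁺/Pt couple has the more positive E°, so it is the cathode; Ni²⁺/Ni is the anode.
E°cell = E°cat − E°an = +1.194 − (−0.255) = +1.449 V; n = 2.
Balancing gives Pt2+(aq) + Ni(s) → Pt(s) + Ni2+(aq); hence Q = [Ni2+(aq)] / [Pt2+(aq)] = 1.38 (log Q = 0.141).
By the Nernst equation, E = +1.449 − (0.0592/2)·(0.141) = +1.44 V.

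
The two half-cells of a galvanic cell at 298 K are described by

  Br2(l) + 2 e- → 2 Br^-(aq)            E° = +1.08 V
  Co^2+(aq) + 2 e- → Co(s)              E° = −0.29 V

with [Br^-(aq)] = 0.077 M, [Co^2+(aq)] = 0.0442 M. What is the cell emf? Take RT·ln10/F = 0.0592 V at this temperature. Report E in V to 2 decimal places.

+1.48 V

The Br₂/Br⁻ couple has the more positive E°, so it is the cathode; Co²⁺/Co is the anode.
E°cell = +1.08 − (−0.29) = +1.37 V, with n = 2 electrons transferred.
The balanced reaction is Br2(l) + Co(s) → 2 Br^-(aq) + Co^2+(aq), so Q = [Br^-(aq)]^2·[Co^2+(aq)] = 0.000262 and log Q = −3.582.
By the Nernst equation, E = +1.37 − (0.0592/2)·(−3.582) = +1.48 V.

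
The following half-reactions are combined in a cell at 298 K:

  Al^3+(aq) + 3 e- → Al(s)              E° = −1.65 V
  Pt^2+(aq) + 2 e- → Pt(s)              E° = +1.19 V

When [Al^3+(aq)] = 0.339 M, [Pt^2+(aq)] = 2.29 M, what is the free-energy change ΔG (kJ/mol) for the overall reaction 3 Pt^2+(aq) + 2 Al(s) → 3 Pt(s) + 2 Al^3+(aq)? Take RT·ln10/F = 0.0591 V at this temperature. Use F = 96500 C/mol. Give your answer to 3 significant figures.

−1660 kJ/mol

E°cell = +1.19 − (−1.65) = +2.84 V; the balanced reaction transfers n = 6 electrons.
Here Q = [Al^3+(aq)]^2 / [Pt^2+(aq)]^3 = 0.00957 (log Q = −2.019), giving E = +2.84 − (0.0591/6)·(−2.019) = +2.8599 V.
Finally ΔG = −nFE = −(6)(96500 C/mol)(+2.8599 V) = −1660 kJ/mol.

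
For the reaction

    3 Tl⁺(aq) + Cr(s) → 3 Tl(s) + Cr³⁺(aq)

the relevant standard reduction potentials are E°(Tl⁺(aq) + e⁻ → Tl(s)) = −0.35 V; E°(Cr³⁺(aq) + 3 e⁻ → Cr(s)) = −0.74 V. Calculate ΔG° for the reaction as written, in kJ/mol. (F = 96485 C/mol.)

−113 kJ/mol

In the reaction as written Tl⁺(aq) is reduced, so the Tl⁺/Tl couple is the cathode and Cr³⁺/Cr is the anode.
E°cell = −0.35 − (−0.74) = +0.39 V; balancing electrons gives n = 3.
ΔG° = −nFE°cell = −(3)(96485)(+0.39) J/mol = −113 kJ/mol.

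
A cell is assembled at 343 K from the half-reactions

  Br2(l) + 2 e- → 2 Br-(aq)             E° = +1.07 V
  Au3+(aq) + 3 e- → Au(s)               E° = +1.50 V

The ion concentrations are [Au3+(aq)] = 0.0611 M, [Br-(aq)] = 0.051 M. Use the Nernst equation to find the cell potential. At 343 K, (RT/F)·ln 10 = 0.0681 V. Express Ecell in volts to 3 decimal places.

+0.314 V

Au³⁺/Au is reduced (cathode, E° = +1.50 V) and Br₂/Br⁻ is oxidized (anode).
E°cell = +1.50 − (+1.07) = +0.43 V, with n = 6 electrons transferred.
The balanced reaction is 2 Au3+(aq) + 6 Br-(aq) → 2 Au(s) + 3 Br2(l), so Q = 1 / ([Au3+(aq)]^2·[Br-(aq)]^6) = 1.52×10^10 and log Q = 10.182.
E = E° − (0.0681/n)·log Q = +0.43 − (0.0681/6)(10.182) = +0.314 V.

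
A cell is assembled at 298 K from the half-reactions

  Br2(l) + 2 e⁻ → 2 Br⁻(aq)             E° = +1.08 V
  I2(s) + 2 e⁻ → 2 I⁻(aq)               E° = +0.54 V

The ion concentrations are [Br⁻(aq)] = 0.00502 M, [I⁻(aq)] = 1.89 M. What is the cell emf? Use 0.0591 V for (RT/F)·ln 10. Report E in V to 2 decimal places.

Br₂/Br⁻ is reduced (cathode, E° = +1.08 V) and I₂/I⁻ is oxidized (anode).
The standard potential is +1.08 − (+0.54) = +0.54 V and the balanced reaction transfers n = 2 electrons.
Balancing gives Br2(l) + 2 I⁻(aq) → 2 Br⁻(aq) + I2(s); hence Q = [Br⁻(aq)]^2 / [I⁻(aq)]^2 = 7.05×10^−6 (log Q = −5.152).
E = E° − (0.0591/n)·log Q = +0.54 − (0.0591/2)(−5.152) = +0.69 V.

+0.69 V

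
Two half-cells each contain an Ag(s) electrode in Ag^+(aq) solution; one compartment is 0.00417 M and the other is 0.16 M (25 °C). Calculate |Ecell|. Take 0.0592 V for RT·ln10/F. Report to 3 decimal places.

For a concentration cell E°cell = 0, since both electrodes use the same couple.
The compartment with the higher Ag^+(aq) concentration (0.16 M) acts as the cathode; ions are reduced there and produced at the dilute (0.00417 M) anode.
With n = 1, Ecell = −(0.0592/1)·log([dilute]/[conc]) = −(0.0592/1)·log(0.00417/0.16) = +0.094 V.

0.094 V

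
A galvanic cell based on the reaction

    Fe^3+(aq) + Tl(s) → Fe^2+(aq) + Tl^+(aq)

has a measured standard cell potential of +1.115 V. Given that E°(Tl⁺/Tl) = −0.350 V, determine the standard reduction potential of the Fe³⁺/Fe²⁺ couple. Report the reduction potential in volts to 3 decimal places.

In the reaction as written the Fe³⁺/Fe²⁺ couple is reduced (cathode) and Tl⁺/Tl is oxidized (anode), so E°cell = E°(Fe³⁺/Fe²⁺) − E°(Tl⁺/Tl).
E°(Fe³⁺/Fe²⁺) = E°cell + E°(anode) = +1.115 + (−0.350) = +0.765 V.

+0.765 V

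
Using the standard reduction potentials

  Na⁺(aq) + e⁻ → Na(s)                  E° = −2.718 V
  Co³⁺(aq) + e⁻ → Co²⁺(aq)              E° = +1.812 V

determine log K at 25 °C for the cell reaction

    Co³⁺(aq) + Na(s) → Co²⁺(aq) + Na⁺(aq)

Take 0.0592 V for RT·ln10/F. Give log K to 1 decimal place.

log K = 76.5

The Co³⁺/Co²⁺ couple is reduced (cathode); E°cell = +1.812 − (−2.718) = +4.530 V with n = 1.
At equilibrium E = 0, so log K = nE°cell / 0.0592 = (1)(+4.530) / 0.0592 = 76.5.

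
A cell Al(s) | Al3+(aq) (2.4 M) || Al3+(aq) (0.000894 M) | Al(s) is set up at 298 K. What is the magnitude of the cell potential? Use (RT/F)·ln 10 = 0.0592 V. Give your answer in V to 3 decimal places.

0.068 V

For a concentration cell E°cell = 0, since both electrodes use the same couple.
The compartment with the higher Al3+(aq) concentration (2.4 M) acts as the cathode; ions are reduced there and produced at the dilute (0.000894 M) anode.
With n = 3, Ecell = −(0.0592/3)·log([dilute]/[conc]) = −(0.0592/3)·log(0.000894/2.4) = +0.068 V.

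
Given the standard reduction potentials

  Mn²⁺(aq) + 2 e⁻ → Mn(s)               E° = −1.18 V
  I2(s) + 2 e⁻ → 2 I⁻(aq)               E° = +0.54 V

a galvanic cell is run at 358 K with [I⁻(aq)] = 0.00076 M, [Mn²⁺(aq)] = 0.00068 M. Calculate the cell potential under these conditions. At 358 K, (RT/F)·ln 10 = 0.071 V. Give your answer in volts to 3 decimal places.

The I₂/I⁻ couple has the more positive E°, so it is the cathode; Mn²⁺/Mn is the anode.
The standard potential is +0.54 − (−1.18) = +1.72 V and the balanced reaction transfers n = 2 electrons.
For the overall reaction I2(s) + Mn(s) → 2 I⁻(aq) + Mn²⁺(aq), Q = [I⁻(aq)]^2·[Mn²⁺(aq)] = 3.93×10^−10, giving log Q = −9.406.
By the Nernst equation, E = +1.72 − (0.071/2)·(−9.406) = +2.054 V.

+2.054 V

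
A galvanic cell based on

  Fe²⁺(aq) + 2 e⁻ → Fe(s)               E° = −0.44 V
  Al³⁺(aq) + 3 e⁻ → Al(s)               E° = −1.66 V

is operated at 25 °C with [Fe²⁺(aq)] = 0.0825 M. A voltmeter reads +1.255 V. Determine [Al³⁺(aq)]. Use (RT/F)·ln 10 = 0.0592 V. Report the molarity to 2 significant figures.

Fe²⁺/Fe is the cathode (higher E°); E°cell = −0.44 − (−1.66) = +1.22 V with n = 6.
From the Nernst equation, log Q = n(E° − E)/0.0592 = 6·(+1.22 − (+1.255))/0.0592 = −3.547.
Balancing electrons gives 3 Fe²⁺(aq) + 2 Al(s) → 3 Fe(s) + 2 Al³⁺(aq); thus Q = [Al³⁺(aq)]^2 / [Fe²⁺(aq)]^3.
Isolating [Al³⁺(aq)] in Q = 10^{−3.547} yields log [Al³⁺(aq)] = −3.399, i.e. 0.00040 M.

0.00040 M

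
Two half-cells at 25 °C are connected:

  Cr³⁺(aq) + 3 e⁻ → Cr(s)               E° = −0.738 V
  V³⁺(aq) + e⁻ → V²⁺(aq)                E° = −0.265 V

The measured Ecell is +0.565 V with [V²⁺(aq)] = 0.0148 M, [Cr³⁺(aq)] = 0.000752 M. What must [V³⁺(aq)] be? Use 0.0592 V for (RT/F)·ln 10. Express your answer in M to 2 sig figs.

With V³⁺/V²⁺ at the cathode and Cr³⁺/Cr at the anode, E°cell = −0.265 − (−0.738) = +0.473 V (n = 3).
Since E = E° − (0.0592/n)·log Q, log Q = n(E° − E)/0.0592 = −4.662.
For 3 V³⁺(aq) + Cr(s) → 3 V²⁺(aq) + Cr³⁺(aq), the reaction quotient is Q = ([V²⁺(aq)]^3·[Cr³⁺(aq)]) / [V³⁺(aq)]^3.
Isolating [V³⁺(aq)] in Q = 10^{−4.662} yields log [V³⁺(aq)] = −1.317, i.e. 0.048 M.

0.048 M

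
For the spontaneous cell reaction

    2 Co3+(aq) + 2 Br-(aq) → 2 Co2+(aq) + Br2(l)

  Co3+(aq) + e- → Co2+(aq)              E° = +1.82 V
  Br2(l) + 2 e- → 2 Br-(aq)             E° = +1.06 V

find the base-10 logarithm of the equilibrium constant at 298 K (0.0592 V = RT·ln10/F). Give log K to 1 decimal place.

log K = 25.7

The Co³⁺/Co²⁺ couple is reduced (cathode); E°cell = +1.82 − (+1.06) = +0.76 V with n = 2.
At equilibrium E = 0, so log K = nE°cell / 0.0592 = (2)(+0.76) / 0.0592 = 25.7.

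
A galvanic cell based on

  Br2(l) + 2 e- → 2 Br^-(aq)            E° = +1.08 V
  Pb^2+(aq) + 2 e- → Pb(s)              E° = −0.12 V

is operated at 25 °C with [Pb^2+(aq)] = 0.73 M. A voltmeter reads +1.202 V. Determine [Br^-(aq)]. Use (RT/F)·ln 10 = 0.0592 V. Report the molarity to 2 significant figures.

1.1 M

The Br₂/Br⁻ couple has the larger reduction potential, so it is the cathode: E°cell = +1.08 − (−0.12) = +1.20 V and n = 2.
From the Nernst equation, log Q = n(E° − E)/0.0592 = 2·(+1.20 − (+1.202))/0.0592 = −0.068.
The balanced reaction is Br2(l) + Pb(s) → 2 Br^-(aq) + Pb^2+(aq), so Q = [Br^-(aq)]^2·[Pb^2+(aq)].
Isolating [Br^-(aq)] in Q = 10^{−0.068} yields log [Br^-(aq)] = 0.034, i.e. 1.1 M.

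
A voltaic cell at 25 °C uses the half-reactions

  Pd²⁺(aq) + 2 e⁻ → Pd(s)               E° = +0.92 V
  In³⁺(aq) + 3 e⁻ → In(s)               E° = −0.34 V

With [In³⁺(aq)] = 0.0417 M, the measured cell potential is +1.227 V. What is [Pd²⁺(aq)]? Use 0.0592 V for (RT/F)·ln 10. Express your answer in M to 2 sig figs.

0.0092 M

With Pd²⁺/Pd at the cathode and In³⁺/In at the anode, E°cell = +0.92 − (−0.34) = +1.26 V (n = 6).
From the Nernst equation, log Q = n(E° − E)/0.0592 = 6·(+1.26 − (+1.227))/0.0592 = 3.345.
Balancing electrons gives 3 Pd²⁺(aq) + 2 In(s) → 3 Pd(s) + 2 In³⁺(aq); thus Q = [In³⁺(aq)]^2 / [Pd²⁺(aq)]^3.
Isolating [Pd²⁺(aq)] in Q = 10^{3.345} yields log [Pd²⁺(aq)] = −2.035, i.e. 0.0092 M.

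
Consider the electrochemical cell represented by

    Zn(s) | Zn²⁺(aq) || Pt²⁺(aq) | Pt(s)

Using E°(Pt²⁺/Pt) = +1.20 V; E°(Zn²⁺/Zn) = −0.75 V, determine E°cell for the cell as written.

By convention the left-hand electrode in cell notation is the anode (oxidation) and the right-hand electrode is the cathode (reduction).
E°cell = E°(right) − E°(left) = +1.20 − (−0.75) = +1.95 V.

+1.95 V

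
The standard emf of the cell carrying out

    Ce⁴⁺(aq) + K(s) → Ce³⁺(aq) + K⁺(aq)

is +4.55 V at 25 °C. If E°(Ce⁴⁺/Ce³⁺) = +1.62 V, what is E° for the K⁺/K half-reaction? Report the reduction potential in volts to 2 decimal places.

−2.93 V

In the reaction as written the Ce⁴⁺/Ce³⁺ couple is reduced (cathode) and K⁺/K is oxidized (anode), so E°cell = E°(Ce⁴⁺/Ce³⁺) − E°(K⁺/K).
E°(K⁺/K) = E°(cathode) − E°cell = +1.62 − (+4.55) = −2.93 V.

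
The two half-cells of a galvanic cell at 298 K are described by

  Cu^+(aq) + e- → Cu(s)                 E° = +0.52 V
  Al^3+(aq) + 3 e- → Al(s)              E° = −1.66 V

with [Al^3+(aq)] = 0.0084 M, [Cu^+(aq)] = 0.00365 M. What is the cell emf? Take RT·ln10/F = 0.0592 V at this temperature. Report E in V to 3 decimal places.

+2.077 V

Since E°(Cu⁺/Cu) > E°(Al³⁺/Al), Cu⁺/Cu serves as the cathode.
E°cell = +0.52 − (−1.66) = +2.18 V, with n = 3 electrons transferred.
Balancing gives 3 Cu^+(aq) + Al(s) → 3 Cu(s) + Al^3+(aq); hence Q = [Al^3+(aq)] / [Cu^+(aq)]^3 = 1.73×10^5 (log Q = 5.237).
By the Nernst equation, E = +2.18 − (0.0592/3)·(5.237) = +2.077 V.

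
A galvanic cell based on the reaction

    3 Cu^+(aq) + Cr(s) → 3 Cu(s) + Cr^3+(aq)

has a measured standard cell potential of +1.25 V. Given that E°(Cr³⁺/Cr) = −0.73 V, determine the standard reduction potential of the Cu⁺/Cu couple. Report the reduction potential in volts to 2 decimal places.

In the reaction as written the Cu⁺/Cu couple is reduced (cathode) and Cr³⁺/Cr is oxidized (anode), so E°cell = E°(Cu⁺/Cu) − E°(Cr³⁺/Cr).
E°(Cu⁺/Cu) = E°cell + E°(anode) = +1.25 + (−0.73) = +0.52 V.

+0.52 V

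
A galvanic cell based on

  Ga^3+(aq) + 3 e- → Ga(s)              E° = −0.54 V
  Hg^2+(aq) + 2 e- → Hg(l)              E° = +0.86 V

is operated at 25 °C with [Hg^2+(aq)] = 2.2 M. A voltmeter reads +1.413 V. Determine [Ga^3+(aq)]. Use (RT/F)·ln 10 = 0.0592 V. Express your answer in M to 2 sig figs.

Hg²⁺/Hg is the cathode (higher E°); E°cell = +0.86 − (−0.54) = +1.40 V with n = 6.
Since E = E° − (0.0592/n)·log Q, log Q = n(E° − E)/0.0592 = −1.318.
For 3 Hg^2+(aq) + 2 Ga(s) → 3 Hg(l) + 2 Ga^3+(aq), the reaction quotient is Q = [Ga^3+(aq)]^2 / [Hg^2+(aq)]^3.
Substituting the known concentrations and solving, log [Ga^3+(aq)] = −0.145 and [Ga^3+(aq)] = 0.72 M.

0.72 M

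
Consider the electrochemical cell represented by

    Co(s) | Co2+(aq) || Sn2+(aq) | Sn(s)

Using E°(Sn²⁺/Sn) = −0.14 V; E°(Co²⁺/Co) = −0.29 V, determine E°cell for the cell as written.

By convention the left-hand electrode in cell notation is the anode (oxidation) and the right-hand electrode is the cathode (reduction).
E°cell = E°(right) − E°(left) = −0.14 − (−0.29) = +0.15 V.

+0.15 V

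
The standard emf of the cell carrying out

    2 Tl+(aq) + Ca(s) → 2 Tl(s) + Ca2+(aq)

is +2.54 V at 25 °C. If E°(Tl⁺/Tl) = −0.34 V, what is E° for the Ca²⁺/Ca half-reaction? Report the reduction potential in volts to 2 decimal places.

In the reaction as written the Tl⁺/Tl couple is reduced (cathode) and Ca²⁺/Ca is oxidized (anode), so E°cell = E°(Tl⁺/Tl) − E°(Ca²⁺/Ca).
E°(Ca²⁺/Ca) = E°(cathode) − E°cell = −0.34 − (+2.54) = −2.88 V.

−2.88 V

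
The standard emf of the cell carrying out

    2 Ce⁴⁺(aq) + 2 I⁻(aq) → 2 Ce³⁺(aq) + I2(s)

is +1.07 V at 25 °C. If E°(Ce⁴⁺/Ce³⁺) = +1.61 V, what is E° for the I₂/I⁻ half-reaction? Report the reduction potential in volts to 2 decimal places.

+0.54 V

In the reaction as written the Ce⁴⁺/Ce³⁺ couple is reduced (cathode) and I₂/I⁻ is oxidized (anode), so E°cell = E°(Ce⁴⁺/Ce³⁺) − E°(I₂/I⁻).
E°(I₂/I⁻) = E°(cathode) − E°cell = +1.61 − (+1.07) = +0.54 V.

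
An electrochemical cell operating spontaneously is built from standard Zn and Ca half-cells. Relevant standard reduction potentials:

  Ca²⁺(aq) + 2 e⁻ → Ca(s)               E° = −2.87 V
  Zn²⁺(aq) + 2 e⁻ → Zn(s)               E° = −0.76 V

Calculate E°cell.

+2.11 V

Of the two couples in this cell, the one with the more positive reduction potential is reduced at the cathode: here that is Zn²⁺/Zn (−0.76 V); Ca²⁺/Ca (−2.87 V) is the anode.
E°cell = E°(cathode) − E°(anode) = −0.76 − (−2.87) = +2.11 V.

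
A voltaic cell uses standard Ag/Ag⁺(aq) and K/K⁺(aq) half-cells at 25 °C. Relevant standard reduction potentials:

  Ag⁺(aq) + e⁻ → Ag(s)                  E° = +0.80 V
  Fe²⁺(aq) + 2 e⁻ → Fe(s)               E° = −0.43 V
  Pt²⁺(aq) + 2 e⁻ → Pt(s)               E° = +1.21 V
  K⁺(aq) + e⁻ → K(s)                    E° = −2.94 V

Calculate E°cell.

+3.74 V

Of the two couples in this cell, the one with the more positive reduction potential is reduced at the cathode: here that is Ag⁺/Ag (+0.80 V); K⁺/K (−2.94 V) is the anode.
E°cell = E°(cathode) − E°(anode) = +0.80 − (−2.94) = +3.74 V.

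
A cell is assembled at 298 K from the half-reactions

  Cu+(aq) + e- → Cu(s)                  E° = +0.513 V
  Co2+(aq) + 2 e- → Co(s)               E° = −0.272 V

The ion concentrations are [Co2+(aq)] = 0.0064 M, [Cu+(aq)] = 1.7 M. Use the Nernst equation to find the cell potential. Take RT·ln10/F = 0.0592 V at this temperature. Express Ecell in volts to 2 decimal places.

+0.86 V

Cu⁺/Cu is reduced (cathode, E° = +0.513 V) and Co²⁺/Co is oxidized (anode).
The standard potential is +0.513 − (−0.272) = +0.785 V and the balanced reaction transfers n = 2 electrons.
Balancing gives 2 Cu+(aq) + Co(s) → 2 Cu(s) + Co2+(aq); hence Q = [Co2+(aq)] / [Cu+(aq)]^2 = 0.00221 (log Q = −2.655).
Applying E = E° − (RT ln10/nF)·log Q gives +0.785 − (0.0592/2)(−2.655) = +0.86 V.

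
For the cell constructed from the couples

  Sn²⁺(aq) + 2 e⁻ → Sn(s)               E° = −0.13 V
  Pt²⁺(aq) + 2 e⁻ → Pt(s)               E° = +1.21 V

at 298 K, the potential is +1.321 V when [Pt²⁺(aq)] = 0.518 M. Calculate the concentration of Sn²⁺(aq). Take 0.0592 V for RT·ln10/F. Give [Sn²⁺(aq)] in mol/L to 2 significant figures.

2.3 M

With Pt²⁺/Pt at the cathode and Sn²⁺/Sn at the anode, E°cell = +1.21 − (−0.13) = +1.34 V (n = 2).
Since E = E° − (0.0592/n)·log Q, log Q = n(E° − E)/0.0592 = 0.642.
The balanced reaction is Pt²⁺(aq) + Sn(s) → Pt(s) + Sn²⁺(aq), so Q = [Sn²⁺(aq)] / [Pt²⁺(aq)].
Substituting the known concentrations and solving, log [Sn²⁺(aq)] = 0.356 and [Sn²⁺(aq)] = 2.3 M.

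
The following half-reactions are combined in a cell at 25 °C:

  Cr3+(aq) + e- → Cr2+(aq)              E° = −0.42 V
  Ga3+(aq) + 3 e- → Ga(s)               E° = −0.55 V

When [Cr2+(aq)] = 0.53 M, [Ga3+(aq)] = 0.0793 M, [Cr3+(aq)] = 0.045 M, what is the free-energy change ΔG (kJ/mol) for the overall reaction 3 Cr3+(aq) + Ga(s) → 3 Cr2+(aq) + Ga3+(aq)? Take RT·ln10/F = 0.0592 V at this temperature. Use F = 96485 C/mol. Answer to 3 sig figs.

With Cr³⁺/Cr²⁺ reduced at the cathode, E°cell = −0.42 − (−0.55) = +0.13 V and n = 3.
The reaction quotient is ([Cr2+(aq)]^3·[Ga3+(aq)]) / [Cr3+(aq)]^3 = 130; by Nernst, E = +0.13 − (0.0592/3)(2.112) = +0.0883 V.
Finally ΔG = −nFE = −(3)(96485 C/mol)(+0.0883 V) = −25.6 kJ/mol.

−25.6 kJ/mol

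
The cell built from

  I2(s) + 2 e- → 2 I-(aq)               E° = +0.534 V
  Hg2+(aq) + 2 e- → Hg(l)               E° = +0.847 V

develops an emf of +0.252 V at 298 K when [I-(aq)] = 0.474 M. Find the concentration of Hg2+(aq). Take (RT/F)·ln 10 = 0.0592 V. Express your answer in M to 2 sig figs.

With Hg²⁺/Hg at the cathode and I₂/I⁻ at the anode, E°cell = +0.847 − (+0.534) = +0.313 V (n = 2).
From the Nernst equation, log Q = n(E° − E)/0.0592 = 2·(+0.313 − (+0.252))/0.0592 = 2.061.
Balancing electrons gives Hg2+(aq) + 2 I-(aq) → Hg(l) + I2(s); thus Q = 1 / ([Hg2+(aq)]·[I-(aq)]^2).
Isolating [Hg2+(aq)] in Q = 10^{2.061} yields log [Hg2+(aq)] = −1.413, i.e. 0.039 M.

0.039 M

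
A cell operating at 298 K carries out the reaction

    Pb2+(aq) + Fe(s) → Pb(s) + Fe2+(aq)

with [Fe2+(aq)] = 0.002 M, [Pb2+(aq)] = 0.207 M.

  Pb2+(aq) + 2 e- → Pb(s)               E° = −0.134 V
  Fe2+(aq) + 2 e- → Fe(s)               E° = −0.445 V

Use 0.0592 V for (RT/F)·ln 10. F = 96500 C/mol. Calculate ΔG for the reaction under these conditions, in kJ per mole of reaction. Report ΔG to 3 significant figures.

−71.5 kJ/mol

E°cell = −0.134 − (−0.445) = +0.311 V; the balanced reaction transfers n = 2 electrons.
Here Q = [Fe2+(aq)] / [Pb2+(aq)] = 0.00966 (log Q = −2.015), giving E = +0.311 − (0.0592/2)·(−2.015) = +0.3706 V.
ΔG = −nFE = −(2)(96500)(+0.3706) J/mol = −71.5 kJ/mol.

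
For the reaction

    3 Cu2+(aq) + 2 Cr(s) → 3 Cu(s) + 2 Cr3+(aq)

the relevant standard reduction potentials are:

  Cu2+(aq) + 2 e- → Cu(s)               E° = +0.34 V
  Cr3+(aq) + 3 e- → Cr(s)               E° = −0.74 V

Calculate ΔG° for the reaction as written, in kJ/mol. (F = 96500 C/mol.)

−625 kJ/mol

In the reaction as written Cu2+(aq) is reduced, so the Cu²⁺/Cu couple is the cathode and Cr³⁺/Cr is the anode.
E°cell = +0.34 − (−0.74) = +1.08 V; balancing electrons gives n = 6.
ΔG° = −nFE°cell = −(6)(96500)(+1.08) J/mol = −625 kJ/mol.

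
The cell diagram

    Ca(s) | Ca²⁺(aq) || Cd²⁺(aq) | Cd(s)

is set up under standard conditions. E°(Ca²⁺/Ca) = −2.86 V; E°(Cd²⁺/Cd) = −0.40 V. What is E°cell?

By convention the left-hand electrode in cell notation is the anode (oxidation) and the right-hand electrode is the cathode (reduction).
E°cell = E°(right) − E°(left) = −0.40 − (−2.86) = +2.46 V.

+2.46 V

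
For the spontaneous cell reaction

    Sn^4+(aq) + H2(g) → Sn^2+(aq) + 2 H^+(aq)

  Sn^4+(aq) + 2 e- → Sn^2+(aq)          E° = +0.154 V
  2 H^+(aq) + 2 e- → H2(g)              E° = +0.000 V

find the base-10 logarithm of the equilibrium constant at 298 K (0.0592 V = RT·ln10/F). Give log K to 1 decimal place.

log K = 5.2

The Sn⁴⁺/Sn²⁺ couple is reduced (cathode); E°cell = +0.154 − (+0.000) = +0.154 V with n = 2.
At equilibrium E = 0, so log K = nE°cell / 0.0592 = (2)(+0.154) / 0.0592 = 5.2.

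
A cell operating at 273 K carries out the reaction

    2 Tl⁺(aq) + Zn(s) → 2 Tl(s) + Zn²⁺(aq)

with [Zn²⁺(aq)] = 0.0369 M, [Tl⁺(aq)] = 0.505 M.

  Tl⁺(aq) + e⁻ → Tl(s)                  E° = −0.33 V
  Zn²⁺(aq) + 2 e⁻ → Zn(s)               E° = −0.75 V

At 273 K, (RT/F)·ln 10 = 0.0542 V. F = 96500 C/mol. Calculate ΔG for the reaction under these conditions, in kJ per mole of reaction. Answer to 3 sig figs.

E°cell = −0.33 − (−0.75) = +0.42 V; the balanced reaction transfers n = 2 electrons.
Here Q = [Zn²⁺(aq)] / [Tl⁺(aq)]^2 = 0.145 (log Q = −0.840), giving E = +0.42 − (0.0542/2)·(−0.840) = +0.4428 V.
ΔG = −nFE = −(2)(96500)(+0.4428) J/mol = −85.5 kJ/mol.

−85.5 kJ/mol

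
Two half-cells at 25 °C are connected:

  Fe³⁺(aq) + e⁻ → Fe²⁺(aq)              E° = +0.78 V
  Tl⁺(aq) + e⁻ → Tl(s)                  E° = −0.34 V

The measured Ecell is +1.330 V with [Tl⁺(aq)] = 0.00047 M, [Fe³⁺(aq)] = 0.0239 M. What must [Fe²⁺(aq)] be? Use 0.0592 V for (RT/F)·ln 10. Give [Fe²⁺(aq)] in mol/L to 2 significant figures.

0.014 M

Fe³⁺/Fe²⁺ is the cathode (higher E°); E°cell = +0.78 − (−0.34) = +1.12 V with n = 1.
From the Nernst equation, log Q = n(E° − E)/0.0592 = 1·(+1.12 − (+1.330))/0.0592 = −3.547.
For Fe³⁺(aq) + Tl(s) → Fe²⁺(aq) + Tl⁺(aq), the reaction quotient is Q = ([Fe²⁺(aq)]·[Tl⁺(aq)]) / [Fe³⁺(aq)].
Isolating [Fe²⁺(aq)] in Q = 10^{−3.547} yields log [Fe²⁺(aq)] = −1.841, i.e. 0.014 M.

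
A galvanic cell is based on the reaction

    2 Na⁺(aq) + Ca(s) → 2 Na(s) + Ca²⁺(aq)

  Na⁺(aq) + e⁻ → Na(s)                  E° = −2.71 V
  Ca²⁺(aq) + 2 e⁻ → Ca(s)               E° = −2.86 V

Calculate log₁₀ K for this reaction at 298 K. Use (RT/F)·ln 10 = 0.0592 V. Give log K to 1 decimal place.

log K = 5.1

The Na⁺/Na couple is reduced (cathode); E°cell = −2.71 − (−2.86) = +0.15 V with n = 2.
At equilibrium E = 0, so log K = nE°cell / 0.0592 = (2)(+0.15) / 0.0592 = 5.1.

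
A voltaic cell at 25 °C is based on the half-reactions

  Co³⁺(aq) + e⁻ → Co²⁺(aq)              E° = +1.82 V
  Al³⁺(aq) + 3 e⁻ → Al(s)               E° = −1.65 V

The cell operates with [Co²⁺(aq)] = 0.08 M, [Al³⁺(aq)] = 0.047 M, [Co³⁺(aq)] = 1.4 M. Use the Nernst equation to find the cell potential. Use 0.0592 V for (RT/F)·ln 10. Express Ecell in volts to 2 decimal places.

+3.57 V

Since E°(Co³⁺/Co²⁺) > E°(Al³⁺/Al), Co³⁺/Co²⁺ serves as the cathode.
The standard potential is +1.82 − (−1.65) = +3.47 V and the balanced reaction transfers n = 3 electrons.
For the overall reaction 3 Co³⁺(aq) + Al(s) → 3 Co²⁺(aq) + Al³⁺(aq), Q = ([Co²⁺(aq)]^3·[Al³⁺(aq)]) / [Co³⁺(aq)]^3 = 8.77×10^−6, giving log Q = −5.057.
By the Nernst equation, E = +3.47 − (0.0592/3)·(−5.057) = +3.57 V.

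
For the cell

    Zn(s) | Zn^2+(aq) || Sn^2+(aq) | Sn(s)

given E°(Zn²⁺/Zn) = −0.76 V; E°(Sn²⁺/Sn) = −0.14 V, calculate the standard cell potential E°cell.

+0.62 V

By convention the left-hand electrode in cell notation is the anode (oxidation) and the right-hand electrode is the cathode (reduction).
E°cell = E°(right) − E°(left) = −0.14 − (−0.76) = +0.62 V.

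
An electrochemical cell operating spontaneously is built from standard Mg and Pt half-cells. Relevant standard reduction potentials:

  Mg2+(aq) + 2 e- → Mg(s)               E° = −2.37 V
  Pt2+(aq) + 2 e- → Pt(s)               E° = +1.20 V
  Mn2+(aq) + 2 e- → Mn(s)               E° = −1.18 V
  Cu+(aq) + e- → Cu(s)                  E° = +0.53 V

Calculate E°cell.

+3.57 V

The Pt²⁺/Pt couple has the higher E°, so Pt ion is reduced (cathode) and Mg is oxidized (anode).
E°cell = E°(cathode) − E°(anode) = +1.20 − (−2.37) = +3.57 V.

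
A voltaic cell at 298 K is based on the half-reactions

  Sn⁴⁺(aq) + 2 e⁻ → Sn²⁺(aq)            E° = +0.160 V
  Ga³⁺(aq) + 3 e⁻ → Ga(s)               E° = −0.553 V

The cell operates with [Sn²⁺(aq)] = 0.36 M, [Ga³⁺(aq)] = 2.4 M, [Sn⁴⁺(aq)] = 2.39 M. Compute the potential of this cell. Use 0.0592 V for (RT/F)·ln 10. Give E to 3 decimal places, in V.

+0.730 V

The Sn⁴⁺/Sn²⁺ couple has the more positive E°, so it is the cathode; Ga³⁺/Ga is the anode.
E°cell = +0.160 − (−0.553) = +0.713 V, with n = 6 electrons transferred.
The balanced reaction is 3 Sn⁴⁺(aq) + 2 Ga(s) → 3 Sn²⁺(aq) + 2 Ga³⁺(aq), so Q = ([Sn²⁺(aq)]^3·[Ga³⁺(aq)]^2) / [Sn⁴⁺(aq)]^3 = 0.0197 and log Q = −1.706.
By the Nernst equation, E = +0.713 − (0.0592/6)·(−1.706) = +0.730 V.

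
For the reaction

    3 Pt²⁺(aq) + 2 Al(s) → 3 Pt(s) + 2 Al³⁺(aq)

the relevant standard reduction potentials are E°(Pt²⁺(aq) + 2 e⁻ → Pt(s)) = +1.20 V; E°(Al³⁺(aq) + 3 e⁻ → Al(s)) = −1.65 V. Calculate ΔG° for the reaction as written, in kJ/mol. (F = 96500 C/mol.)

In the reaction as written Pt²⁺(aq) is reduced, so the Pt²⁺/Pt couple is the cathode and Al³⁺/Al is the anode.
E°cell = +1.20 − (−1.65) = +2.85 V; balancing electrons gives n = 6.
ΔG° = −nFE°cell = −(6)(96500)(+2.85) J/mol = −1650 kJ/mol.

−1650 kJ/mol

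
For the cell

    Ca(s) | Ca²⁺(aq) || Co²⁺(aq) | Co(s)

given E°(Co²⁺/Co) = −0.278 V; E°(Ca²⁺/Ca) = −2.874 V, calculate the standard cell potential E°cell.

By convention the left-hand electrode in cell notation is the anode (oxidation) and the right-hand electrode is the cathode (reduction).
E°cell = E°(right) − E°(left) = −0.278 − (−2.874) = +2.596 V.

+2.596 V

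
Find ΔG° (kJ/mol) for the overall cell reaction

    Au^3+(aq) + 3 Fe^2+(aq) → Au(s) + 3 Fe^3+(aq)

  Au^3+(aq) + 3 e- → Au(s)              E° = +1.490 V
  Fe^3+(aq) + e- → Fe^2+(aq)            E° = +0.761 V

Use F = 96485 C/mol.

−211 kJ/mol

In the reaction as written Au^3+(aq) is reduced, so the Au³⁺/Au couple is the cathode and Fe³⁺/Fe²⁺ is the anode.
E°cell = +1.490 − (+0.761) = +0.729 V; balancing electrons gives n = 3.
ΔG° = −nFE°cell = −(3)(96485)(+0.729) J/mol = −211 kJ/mol.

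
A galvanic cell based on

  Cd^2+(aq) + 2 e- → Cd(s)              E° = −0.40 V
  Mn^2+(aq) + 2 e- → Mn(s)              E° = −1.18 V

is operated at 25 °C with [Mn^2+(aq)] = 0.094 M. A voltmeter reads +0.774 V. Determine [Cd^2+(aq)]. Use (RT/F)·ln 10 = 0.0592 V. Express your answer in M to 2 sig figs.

With Cd²⁺/Cd at the cathode and Mn²⁺/Mn at the anode, E°cell = −0.40 − (−1.18) = +0.78 V (n = 2).
Since E = E° − (0.0592/n)·log Q, log Q = n(E° − E)/0.0592 = 0.203.
Balancing electrons gives Cd^2+(aq) + Mn(s) → Cd(s) + Mn^2+(aq); thus Q = [Mn^2+(aq)] / [Cd^2+(aq)].
Solving for the unknown gives log [Cd^2+(aq)] = −1.230, so [Cd^2+(aq)] ≈ 0.059 M.

0.059 M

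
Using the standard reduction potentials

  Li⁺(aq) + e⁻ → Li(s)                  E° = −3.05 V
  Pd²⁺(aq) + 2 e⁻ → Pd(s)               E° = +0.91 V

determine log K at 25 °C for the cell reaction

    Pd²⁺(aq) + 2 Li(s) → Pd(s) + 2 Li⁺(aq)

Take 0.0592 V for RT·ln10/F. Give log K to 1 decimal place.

The Pd²⁺/Pd couple is reduced (cathode); E°cell = +0.91 − (−3.05) = +3.96 V with n = 2.
At equilibrium E = 0, so log K = nE°cell / 0.0592 = (2)(+3.96) / 0.0592 = 133.8.

log K = 133.8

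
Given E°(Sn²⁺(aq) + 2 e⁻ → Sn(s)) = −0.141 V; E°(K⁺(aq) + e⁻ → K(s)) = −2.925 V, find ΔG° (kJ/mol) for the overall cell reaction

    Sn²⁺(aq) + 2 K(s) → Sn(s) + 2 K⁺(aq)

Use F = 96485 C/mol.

−537 kJ/mol

In the reaction as written Sn²⁺(aq) is reduced, so the Sn²⁺/Sn couple is the cathode and K⁺/K is the anode.
E°cell = −0.141 − (−2.925) = +2.784 V; balancing electrons gives n = 2.
ΔG° = −nFE°cell = −(2)(96485)(+2.784) J/mol = −537 kJ/mol.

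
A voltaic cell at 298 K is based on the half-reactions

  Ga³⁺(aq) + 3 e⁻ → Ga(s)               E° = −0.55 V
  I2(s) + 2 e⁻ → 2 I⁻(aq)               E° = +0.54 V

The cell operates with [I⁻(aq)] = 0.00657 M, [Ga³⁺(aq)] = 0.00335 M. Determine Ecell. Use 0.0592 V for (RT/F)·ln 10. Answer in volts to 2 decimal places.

The I₂/I⁻ couple has the more positive E°, so it is the cathode; Ga³⁺/Ga is the anode.
E°cell = E°cat − E°an = +0.54 − (−0.55) = +1.09 V; n = 6.
For the overall reaction 3 I2(s) + 2 Ga(s) → 6 I⁻(aq) + 2 Ga³⁺(aq), Q = [I⁻(aq)]^6·[Ga³⁺(aq)]^2 = 9.03×10^−19, giving log Q = −18.045.
By the Nernst equation, E = +1.09 − (0.0592/6)·(−18.045) = +1.27 V.

+1.27 V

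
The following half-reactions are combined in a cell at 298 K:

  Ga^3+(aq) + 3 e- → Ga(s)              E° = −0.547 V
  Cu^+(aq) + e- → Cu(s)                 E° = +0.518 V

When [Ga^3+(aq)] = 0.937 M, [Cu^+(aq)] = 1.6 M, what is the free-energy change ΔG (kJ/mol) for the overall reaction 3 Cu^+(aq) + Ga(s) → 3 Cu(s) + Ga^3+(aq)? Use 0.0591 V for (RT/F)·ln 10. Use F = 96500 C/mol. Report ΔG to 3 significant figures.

With Cu⁺/Cu reduced at the cathode, E°cell = +0.518 − (−0.547) = +1.065 V and n = 3.
The reaction quotient is [Ga^3+(aq)] / [Cu^+(aq)]^3 = 0.229; by Nernst, E = +1.065 − (0.0591/3)(−0.641) = +1.0776 V.
ΔG = −nFE = −(3)(96500)(+1.0776) J/mol = −312 kJ/mol.

−312 kJ/mol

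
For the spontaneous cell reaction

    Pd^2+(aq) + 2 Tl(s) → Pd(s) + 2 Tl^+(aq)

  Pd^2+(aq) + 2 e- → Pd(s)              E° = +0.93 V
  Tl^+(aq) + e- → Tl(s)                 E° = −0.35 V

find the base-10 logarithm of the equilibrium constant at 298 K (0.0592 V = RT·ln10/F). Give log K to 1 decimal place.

log K = 43.2

The Pd²⁺/Pd couple is reduced (cathode); E°cell = +0.93 − (−0.35) = +1.28 V with n = 2.
At equilibrium E = 0, so log K = nE°cell / 0.0592 = (2)(+1.28) / 0.0592 = 43.2.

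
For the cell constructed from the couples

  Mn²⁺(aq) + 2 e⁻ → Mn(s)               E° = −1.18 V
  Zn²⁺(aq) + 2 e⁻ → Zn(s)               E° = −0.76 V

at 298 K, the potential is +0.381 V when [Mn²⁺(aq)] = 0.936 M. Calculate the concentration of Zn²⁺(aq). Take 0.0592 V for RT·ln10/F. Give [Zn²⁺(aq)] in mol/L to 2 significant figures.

0.045 M

The Zn²⁺/Zn couple has the larger reduction potential, so it is the cathode: E°cell = −0.76 − (−1.18) = +0.42 V and n = 2.
Since E = E° − (0.0592/n)·log Q, log Q = n(E° − E)/0.0592 = 1.318.
The balanced reaction is Zn²⁺(aq) + Mn(s) → Zn(s) + Mn²⁺(aq), so Q = [Mn²⁺(aq)] / [Zn²⁺(aq)].
Substituting the known concentrations and solving, log [Zn²⁺(aq)] = −1.347 and [Zn²⁺(aq)] = 0.045 M.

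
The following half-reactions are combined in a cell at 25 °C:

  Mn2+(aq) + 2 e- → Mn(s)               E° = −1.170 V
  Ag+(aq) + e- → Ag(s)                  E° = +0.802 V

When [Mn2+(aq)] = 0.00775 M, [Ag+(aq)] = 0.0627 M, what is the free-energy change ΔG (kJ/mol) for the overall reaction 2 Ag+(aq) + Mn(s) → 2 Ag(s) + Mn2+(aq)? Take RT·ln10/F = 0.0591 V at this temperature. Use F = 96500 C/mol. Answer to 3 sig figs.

−379 kJ/mol

E°cell = +0.802 − (−1.170) = +1.972 V; the balanced reaction transfers n = 2 electrons.
Q = [Mn2+(aq)] / [Ag+(aq)]^2 = 1.97, so log Q = 0.295 and E = +1.972 − (0.0591/2)(0.295) = +1.9633 V.
Finally ΔG = −nFE = −(2)(96500 C/mol)(+1.9633 V) = −379 kJ/mol.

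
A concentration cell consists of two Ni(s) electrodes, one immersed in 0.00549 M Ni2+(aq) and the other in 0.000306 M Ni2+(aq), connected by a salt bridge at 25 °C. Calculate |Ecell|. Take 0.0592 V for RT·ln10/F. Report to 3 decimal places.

For a concentration cell E°cell = 0, since both electrodes use the same couple.
The compartment with the higher Ni2+(aq) concentration (0.00549 M) acts as the cathode; ions are reduced there and produced at the dilute (0.000306 M) anode.
With n = 2, Ecell = −(0.0592/2)·log([dilute]/[conc]) = −(0.0592/2)·log(0.000306/0.00549) = +0.037 V.

0.037 V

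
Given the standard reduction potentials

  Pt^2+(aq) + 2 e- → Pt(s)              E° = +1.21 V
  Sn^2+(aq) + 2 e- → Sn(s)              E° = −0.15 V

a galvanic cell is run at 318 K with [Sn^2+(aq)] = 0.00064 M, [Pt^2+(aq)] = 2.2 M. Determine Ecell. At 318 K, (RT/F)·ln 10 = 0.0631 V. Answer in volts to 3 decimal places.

Pt²⁺/Pt is reduced (cathode, E° = +1.21 V) and Sn²⁺/Sn is oxidized (anode).
E°cell = E°cat − E°an = +1.21 − (−0.15) = +1.36 V; n = 2.
For the overall reaction Pt^2+(aq) + Sn(s) → Pt(s) + Sn^2+(aq), Q = [Sn^2+(aq)] / [Pt^2+(aq)] = 0.000291, giving log Q = −3.536.
Applying E = E° − (RT ln10/nF)·log Q gives +1.36 − (0.0631/2)(−3.536) = +1.472 V.

+1.472 V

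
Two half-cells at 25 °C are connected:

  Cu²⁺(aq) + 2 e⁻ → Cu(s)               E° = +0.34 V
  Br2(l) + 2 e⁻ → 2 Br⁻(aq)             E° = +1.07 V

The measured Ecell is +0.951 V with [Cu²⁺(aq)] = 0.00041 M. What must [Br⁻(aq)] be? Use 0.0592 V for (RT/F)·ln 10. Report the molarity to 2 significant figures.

With Br₂/Br⁻ at the cathode and Cu²⁺/Cu at the anode, E°cell = +1.07 − (+0.34) = +0.73 V (n = 2).
Rearranging E = E° − (0.0592/n)·log Q gives log Q = 2(+0.73 − (+0.951))/0.0592 = −7.466.
The balanced reaction is Br2(l) + Cu(s) → 2 Br⁻(aq) + Cu²⁺(aq), so Q = [Br⁻(aq)]^2·[Cu²⁺(aq)].
Substituting the known concentrations and solving, log [Br⁻(aq)] = −2.039 and [Br⁻(aq)] = 0.0091 M.

0.0091 M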